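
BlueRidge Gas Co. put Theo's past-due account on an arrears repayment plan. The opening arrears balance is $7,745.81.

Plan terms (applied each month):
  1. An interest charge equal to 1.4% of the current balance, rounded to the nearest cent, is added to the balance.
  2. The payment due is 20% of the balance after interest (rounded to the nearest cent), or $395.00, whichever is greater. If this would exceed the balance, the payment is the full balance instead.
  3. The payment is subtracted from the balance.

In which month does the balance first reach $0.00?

Month 1: opening $7,745.81; interest $108.44 → $7,854.25; payment $1,570.85; balance $6,283.40
Month 2: opening $6,283.40; interest $87.97 → $6,371.37; payment $1,274.27; balance $5,097.10
Month 3: opening $5,097.10; interest $71.36 → $5,168.46; payment $1,033.69; balance $4,134.77
Month 4: opening $4,134.77; interest $57.89 → $4,192.66; payment $838.53; balance $3,354.13
Month 5: opening $3,354.13; interest $46.96 → $3,401.09; payment $680.22; balance $2,720.87
Month 6: opening $2,720.87; interest $38.09 → $2,758.96; payment $551.79; balance $2,207.17
Month 7: opening $2,207.17; interest $30.90 → $2,238.07; payment $447.61; balance $1,790.46
Month 8: opening $1,790.46; interest $25.07 → $1,815.53; payment $395.00; balance $1,420.53
Month 9: opening $1,420.53; interest $19.89 → $1,440.42; payment $395.00; balance $1,045.42
Month 10: opening $1,045.42; interest $14.64 → $1,060.06; payment $395.00; balance $665.06
Month 11: opening $665.06; interest $9.31 → $674.37; payment $395.00; balance $279.37
Month 12: opening $279.37; interest $3.91 → $283.28; payment $283.28; balance $0.00
Balance reaches $0.00 in month 12.

12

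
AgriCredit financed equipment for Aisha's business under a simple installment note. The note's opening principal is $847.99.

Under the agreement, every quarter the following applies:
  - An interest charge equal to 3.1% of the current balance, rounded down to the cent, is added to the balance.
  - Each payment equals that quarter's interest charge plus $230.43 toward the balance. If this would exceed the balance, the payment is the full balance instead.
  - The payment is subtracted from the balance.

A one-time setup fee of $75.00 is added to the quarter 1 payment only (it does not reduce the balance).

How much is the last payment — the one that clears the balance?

$161.55

Quarter 1: $847.99 +$26.28 interest = $874.27; pay $256.71 (+ $75.00 fee) → $617.56
Quarter 2: $617.56 +$19.14 interest = $636.70; pay $249.57 → $387.13
Quarter 3: $387.13 +$12.00 interest = $399.13; pay $242.43 → $156.70
Quarter 4: $156.70 +$4.85 interest = $161.55; pay $161.55 → $0.00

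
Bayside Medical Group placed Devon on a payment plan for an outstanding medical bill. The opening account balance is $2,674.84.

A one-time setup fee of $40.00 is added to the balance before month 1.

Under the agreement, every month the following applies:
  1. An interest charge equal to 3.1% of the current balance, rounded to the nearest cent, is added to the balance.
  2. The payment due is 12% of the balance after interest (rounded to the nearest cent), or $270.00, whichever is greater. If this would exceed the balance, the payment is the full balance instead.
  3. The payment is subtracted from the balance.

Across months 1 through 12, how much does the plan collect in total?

Month 1: opening $2,714.84; interest $84.16 → $2,799.00; payment $335.88; balance $2,463.12
Month 2: opening $2,463.12; interest $76.36 → $2,539.48; payment $304.74; balance $2,234.74
Month 3: opening $2,234.74; interest $69.28 → $2,304.02; payment $276.48; balance $2,027.54
Month 4: opening $2,027.54; interest $62.85 → $2,090.39; payment $270.00; balance $1,820.39
Month 5: opening $1,820.39; interest $56.43 → $1,876.82; payment $270.00; balance $1,606.82
Month 6: opening $1,606.82; interest $49.81 → $1,656.63; payment $270.00; balance $1,386.63
Month 7: opening $1,386.63; interest $42.99 → $1,429.62; payment $270.00; balance $1,159.62
Month 8: opening $1,159.62; interest $35.95 → $1,195.57; payment $270.00; balance $925.57
Month 9: opening $925.57; interest $28.69 → $954.26; payment $270.00; balance $684.26
Month 10: opening $684.26; interest $21.21 → $705.47; payment $270.00; balance $435.47
Month 11: opening $435.47; interest $13.50 → $448.97; payment $270.00; balance $178.97
Month 12: opening $178.97; interest $5.55 → $184.52; payment $184.52; balance $0.00
Total paid: $3,261.62

$3,261.62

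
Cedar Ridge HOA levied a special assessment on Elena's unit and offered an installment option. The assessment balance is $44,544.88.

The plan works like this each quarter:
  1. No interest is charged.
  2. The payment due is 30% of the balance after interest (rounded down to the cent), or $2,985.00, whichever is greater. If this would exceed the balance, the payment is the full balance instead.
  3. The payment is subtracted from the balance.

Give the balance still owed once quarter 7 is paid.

$1,516.67

Quarter 1: opening $44,544.88; payment $13,363.46; balance $31,181.42
Quarter 2: opening $31,181.42; payment $9,354.42; balance $21,827.00
Quarter 3: opening $21,827.00; payment $6,548.10; balance $15,278.90
Quarter 4: opening $15,278.90; payment $4,583.67; balance $10,695.23
Quarter 5: opening $10,695.23; payment $3,208.56; balance $7,486.67
Quarter 6: opening $7,486.67; payment $2,985.00; balance $4,501.67
Quarter 7: opening $4,501.67; payment $2,985.00; balance $1,516.67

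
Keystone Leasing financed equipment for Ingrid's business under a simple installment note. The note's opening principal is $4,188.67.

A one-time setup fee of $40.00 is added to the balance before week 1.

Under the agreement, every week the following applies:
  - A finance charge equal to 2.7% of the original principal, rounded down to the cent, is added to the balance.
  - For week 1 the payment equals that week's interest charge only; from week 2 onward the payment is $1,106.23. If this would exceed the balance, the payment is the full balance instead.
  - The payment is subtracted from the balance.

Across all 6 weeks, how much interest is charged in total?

$678.54

Week 1: $4,228.67 +$113.09 interest = $4,341.76; pay $113.09 → $4,228.67
Week 2: $4,228.67 +$113.09 interest = $4,341.76; pay $1,106.23 → $3,235.53
Week 3: $3,235.53 +$113.09 interest = $3,348.62; pay $1,106.23 → $2,242.39
Week 4: $2,242.39 +$113.09 interest = $2,355.48; pay $1,106.23 → $1,249.25
Week 5: $1,249.25 +$113.09 interest = $1,362.34; pay $1,106.23 → $256.11
Week 6: $256.11 +$113.09 interest = $369.20; pay $369.20 → $0.00
Total interest: $113.09 + $113.09 + $113.09 + $113.09 + $113.09 + $113.09 = $678.54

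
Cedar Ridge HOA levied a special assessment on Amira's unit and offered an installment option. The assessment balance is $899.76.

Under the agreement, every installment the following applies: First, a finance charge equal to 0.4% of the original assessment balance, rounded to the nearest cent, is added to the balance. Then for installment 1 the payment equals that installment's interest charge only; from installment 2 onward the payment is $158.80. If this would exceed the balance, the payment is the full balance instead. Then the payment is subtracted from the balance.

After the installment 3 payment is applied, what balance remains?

Installment 1: opening $899.76; interest $3.60 → $903.36; payment $3.60; balance $899.76
Installment 2: opening $899.76; interest $3.60 → $903.36; payment $158.80; balance $744.56
Installment 3: opening $744.56; interest $3.60 → $748.16; payment $158.80; balance $589.36

$589.36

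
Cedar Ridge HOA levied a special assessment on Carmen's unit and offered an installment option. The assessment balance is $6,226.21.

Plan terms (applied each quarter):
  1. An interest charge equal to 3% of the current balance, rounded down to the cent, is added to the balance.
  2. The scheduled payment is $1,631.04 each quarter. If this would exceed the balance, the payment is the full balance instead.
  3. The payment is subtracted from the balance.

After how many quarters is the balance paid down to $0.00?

5

Quarter 1: $6,226.21 +$186.78 interest = $6,412.99; pay $1,631.04 → $4,781.95
Quarter 2: $4,781.95 +$143.45 interest = $4,925.40; pay $1,631.04 → $3,294.36
Quarter 3: $3,294.36 +$98.83 interest = $3,393.19; pay $1,631.04 → $1,762.15
Quarter 4: $1,762.15 +$52.86 interest = $1,815.01; pay $1,631.04 → $183.97
Quarter 5: $183.97 +$5.51 interest = $189.48; pay $189.48 → $0.00
Balance reaches $0.00 in quarter 5.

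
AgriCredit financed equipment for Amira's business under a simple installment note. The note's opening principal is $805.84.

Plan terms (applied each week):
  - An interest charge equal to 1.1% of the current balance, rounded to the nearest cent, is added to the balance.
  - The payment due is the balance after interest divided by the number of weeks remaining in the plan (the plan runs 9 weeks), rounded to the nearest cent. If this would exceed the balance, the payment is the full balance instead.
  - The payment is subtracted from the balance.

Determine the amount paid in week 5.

Week 1: $805.84 +$8.86 interest = $814.70; pay $90.52 → $724.18
Week 2: $724.18 +$7.97 interest = $732.15; pay $91.52 → $640.63
Week 3: $640.63 +$7.05 interest = $647.68; pay $92.53 → $555.15
Week 4: $555.15 +$6.11 interest = $561.26; pay $93.54 → $467.72
Week 5: $467.72 +$5.14 interest = $472.86; pay $94.57 → $378.29

$94.57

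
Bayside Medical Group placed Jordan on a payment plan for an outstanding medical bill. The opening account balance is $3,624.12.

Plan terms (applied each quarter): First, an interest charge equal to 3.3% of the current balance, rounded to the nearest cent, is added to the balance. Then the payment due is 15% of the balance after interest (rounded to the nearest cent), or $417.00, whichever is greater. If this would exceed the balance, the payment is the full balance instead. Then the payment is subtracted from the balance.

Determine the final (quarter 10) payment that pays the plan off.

$271.96

# | Opening | Interest | Payment | End bal
1 | $3,624.12 | $119.60 | $561.56 | $3,182.16
2 | $3,182.16 | $105.01 | $493.08 | $2,794.09
3 | $2,794.09 | $92.20 | $432.94 | $2,453.35
4 | $2,453.35 | $80.96 | $417.00 | $2,117.31
5 | $2,117.31 | $69.87 | $417.00 | $1,770.18
6 | $1,770.18 | $58.42 | $417.00 | $1,411.60
7 | $1,411.60 | $46.58 | $417.00 | $1,041.18
8 | $1,041.18 | $34.36 | $417.00 | $658.54
9 | $658.54 | $21.73 | $417.00 | $263.27
10 | $263.27 | $8.69 | $271.96 | $0.00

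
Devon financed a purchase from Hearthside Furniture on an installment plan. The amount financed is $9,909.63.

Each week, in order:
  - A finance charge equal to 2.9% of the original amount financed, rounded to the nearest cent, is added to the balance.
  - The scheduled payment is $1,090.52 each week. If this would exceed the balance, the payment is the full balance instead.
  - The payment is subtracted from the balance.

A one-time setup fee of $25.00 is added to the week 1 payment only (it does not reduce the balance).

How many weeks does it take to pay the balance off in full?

13

Week 1: opening $9,909.63; interest $287.38 → $10,197.01; payment $1,090.52 (+ $25.00 fee); balance $9,106.49
Week 2: opening $9,106.49; interest $287.38 → $9,393.87; payment $1,090.52; balance $8,303.35
Week 3: opening $8,303.35; interest $287.38 → $8,590.73; payment $1,090.52; balance $7,500.21
Week 4: opening $7,500.21; interest $287.38 → $7,787.59; payment $1,090.52; balance $6,697.07
Week 5: opening $6,697.07; interest $287.38 → $6,984.45; payment $1,090.52; balance $5,893.93
Week 6: opening $5,893.93; interest $287.38 → $6,181.31; payment $1,090.52; balance $5,090.79
Week 7: opening $5,090.79; interest $287.38 → $5,378.17; payment $1,090.52; balance $4,287.65
Week 8: opening $4,287.65; interest $287.38 → $4,575.03; payment $1,090.52; balance $3,484.51
Week 9: opening $3,484.51; interest $287.38 → $3,771.89; payment $1,090.52; balance $2,681.37
Week 10: opening $2,681.37; interest $287.38 → $2,968.75; payment $1,090.52; balance $1,878.23
Week 11: opening $1,878.23; interest $287.38 → $2,165.61; payment $1,090.52; balance $1,075.09
Week 12: opening $1,075.09; interest $287.38 → $1,362.47; payment $1,090.52; balance $271.95
Week 13: opening $271.95; interest $287.38 → $559.33; payment $559.33; balance $0.00
Balance reaches $0.00 in week 13.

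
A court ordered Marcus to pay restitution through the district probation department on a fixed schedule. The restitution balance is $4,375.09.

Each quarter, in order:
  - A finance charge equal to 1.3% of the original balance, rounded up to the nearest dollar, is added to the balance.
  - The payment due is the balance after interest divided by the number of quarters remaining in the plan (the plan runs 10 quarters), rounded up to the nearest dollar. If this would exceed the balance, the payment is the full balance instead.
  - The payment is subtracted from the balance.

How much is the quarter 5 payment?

Quarter 1: opening $4,375.09; interest $57.00 → $4,432.09; payment $444.00; balance $3,988.09
Quarter 2: opening $3,988.09; interest $57.00 → $4,045.09; payment $450.00; balance $3,595.09
Quarter 3: opening $3,595.09; interest $57.00 → $3,652.09; payment $457.00; balance $3,195.09
Quarter 4: opening $3,195.09; interest $57.00 → $3,252.09; payment $465.00; balance $2,787.09
Quarter 5: opening $2,787.09; interest $57.00 → $2,844.09; payment $475.00; balance $2,369.09

$475.00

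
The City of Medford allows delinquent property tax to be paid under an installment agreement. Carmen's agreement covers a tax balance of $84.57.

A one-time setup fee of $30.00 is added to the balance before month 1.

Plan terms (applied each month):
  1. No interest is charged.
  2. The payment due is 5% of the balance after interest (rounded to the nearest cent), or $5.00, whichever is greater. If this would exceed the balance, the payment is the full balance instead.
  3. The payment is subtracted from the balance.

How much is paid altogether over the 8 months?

$41.34

Month 1: opening $114.57; payment $5.73; balance $108.84
Month 2: opening $108.84; payment $5.44; balance $103.40
Month 3: opening $103.40; payment $5.17; balance $98.23
Month 4: opening $98.23; payment $5.00; balance $93.23
Month 5: opening $93.23; payment $5.00; balance $88.23
Month 6: opening $88.23; payment $5.00; balance $83.23
Month 7: opening $83.23; payment $5.00; balance $78.23
Month 8: opening $78.23; payment $5.00; balance $73.23
Total paid: $41.34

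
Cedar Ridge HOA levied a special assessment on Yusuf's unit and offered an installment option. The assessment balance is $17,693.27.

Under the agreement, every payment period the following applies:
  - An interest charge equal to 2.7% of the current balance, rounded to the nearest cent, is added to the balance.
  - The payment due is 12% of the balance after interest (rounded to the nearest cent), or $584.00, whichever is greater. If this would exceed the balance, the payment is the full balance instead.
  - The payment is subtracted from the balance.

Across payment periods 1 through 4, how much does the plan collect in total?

# | Opening | Interest | Payment | End bal
1 | $17,693.27 | $477.72 | $2,180.52 | $15,990.47
2 | $15,990.47 | $431.74 | $1,970.67 | $14,451.54
3 | $14,451.54 | $390.19 | $1,781.01 | $13,060.72
4 | $13,060.72 | $352.64 | $1,609.60 | $11,803.76
Total paid: $7,541.80

$7,541.80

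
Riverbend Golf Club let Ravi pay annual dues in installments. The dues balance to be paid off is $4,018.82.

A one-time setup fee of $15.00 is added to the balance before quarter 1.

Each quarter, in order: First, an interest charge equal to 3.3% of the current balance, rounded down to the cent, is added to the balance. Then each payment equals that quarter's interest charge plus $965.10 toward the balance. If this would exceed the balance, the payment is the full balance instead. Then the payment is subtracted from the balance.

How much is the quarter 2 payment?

$1,066.36

Quarter 1: opening $4,033.82; interest $133.11 → $4,166.93; payment $1,098.21; balance $3,068.72
Quarter 2: opening $3,068.72; interest $101.26 → $3,169.98; payment $1,066.36; balance $2,103.62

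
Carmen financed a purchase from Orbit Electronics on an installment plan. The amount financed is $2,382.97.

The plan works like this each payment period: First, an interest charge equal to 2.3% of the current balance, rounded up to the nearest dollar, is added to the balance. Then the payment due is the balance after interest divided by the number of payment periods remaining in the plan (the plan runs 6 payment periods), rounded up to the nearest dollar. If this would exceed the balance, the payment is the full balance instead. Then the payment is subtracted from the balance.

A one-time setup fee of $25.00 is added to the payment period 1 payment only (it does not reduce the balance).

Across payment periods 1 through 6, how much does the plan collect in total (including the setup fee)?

$2,610.97

Payment period 1: opening $2,382.97; interest $55.00 → $2,437.97; payment $407.00 (+ $25.00 fee); balance $2,030.97
Payment period 2: opening $2,030.97; interest $47.00 → $2,077.97; payment $416.00; balance $1,661.97
Payment period 3: opening $1,661.97; interest $39.00 → $1,700.97; payment $426.00; balance $1,274.97
Payment period 4: opening $1,274.97; interest $30.00 → $1,304.97; payment $435.00; balance $869.97
Payment period 5: opening $869.97; interest $21.00 → $890.97; payment $446.00; balance $444.97
Payment period 6: opening $444.97; interest $11.00 → $455.97; payment $455.97; balance $0.00
Total paid: $2,610.97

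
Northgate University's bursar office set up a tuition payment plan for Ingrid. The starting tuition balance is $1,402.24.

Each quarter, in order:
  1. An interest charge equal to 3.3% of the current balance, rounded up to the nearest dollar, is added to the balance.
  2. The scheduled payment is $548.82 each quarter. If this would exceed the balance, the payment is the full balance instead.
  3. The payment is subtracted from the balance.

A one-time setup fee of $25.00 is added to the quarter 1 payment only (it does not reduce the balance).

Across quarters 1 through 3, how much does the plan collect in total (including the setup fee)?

$1,517.24

Quarter 1: opening $1,402.24; interest $47.00 → $1,449.24; payment $548.82 (+ $25.00 fee); balance $900.42
Quarter 2: opening $900.42; interest $30.00 → $930.42; payment $548.82; balance $381.60
Quarter 3: opening $381.60; interest $13.00 → $394.60; payment $394.60; balance $0.00
Total paid: $1,517.24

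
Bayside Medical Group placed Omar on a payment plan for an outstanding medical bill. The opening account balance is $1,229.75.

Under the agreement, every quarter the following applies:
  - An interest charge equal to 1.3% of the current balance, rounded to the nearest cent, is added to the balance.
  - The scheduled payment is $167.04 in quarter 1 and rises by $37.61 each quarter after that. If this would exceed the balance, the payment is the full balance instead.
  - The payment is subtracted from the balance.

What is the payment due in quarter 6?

# | Opening | Interest | Payment | End bal
1 | $1,229.75 | $15.99 | $167.04 | $1,078.70
2 | $1,078.70 | $14.02 | $204.65 | $888.07
3 | $888.07 | $11.54 | $242.26 | $657.35
4 | $657.35 | $8.55 | $279.87 | $386.03
5 | $386.03 | $5.02 | $317.48 | $73.57
6 | $73.57 | $0.96 | $74.53 | $0.00

$74.53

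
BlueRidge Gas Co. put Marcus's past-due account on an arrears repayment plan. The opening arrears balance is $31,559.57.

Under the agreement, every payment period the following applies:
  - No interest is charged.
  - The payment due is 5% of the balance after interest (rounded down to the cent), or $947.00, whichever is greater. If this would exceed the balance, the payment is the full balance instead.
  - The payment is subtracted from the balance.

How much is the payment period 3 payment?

$1,424.12

Payment period 1: $31,559.57 − $1,577.97 → $29,981.60
Payment period 2: $29,981.60 − $1,499.08 → $28,482.52
Payment period 3: $28,482.52 − $1,424.12 → $27,058.40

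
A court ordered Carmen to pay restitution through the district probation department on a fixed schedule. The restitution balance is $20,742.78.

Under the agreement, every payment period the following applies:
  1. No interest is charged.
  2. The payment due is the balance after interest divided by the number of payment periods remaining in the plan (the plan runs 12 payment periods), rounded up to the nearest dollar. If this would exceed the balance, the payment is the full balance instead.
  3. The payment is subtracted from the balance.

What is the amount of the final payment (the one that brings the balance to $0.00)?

Payment period 1: opening $20,742.78; payment $1,729.00; balance $19,013.78
Payment period 2: opening $19,013.78; payment $1,729.00; balance $17,284.78
Payment period 3: opening $17,284.78; payment $1,729.00; balance $15,555.78
Payment period 4: opening $15,555.78; payment $1,729.00; balance $13,826.78
Payment period 5: opening $13,826.78; payment $1,729.00; balance $12,097.78
Payment period 6: opening $12,097.78; payment $1,729.00; balance $10,368.78
Payment period 7: opening $10,368.78; payment $1,729.00; balance $8,639.78
Payment period 8: opening $8,639.78; payment $1,728.00; balance $6,911.78
Payment period 9: opening $6,911.78; payment $1,728.00; balance $5,183.78
Payment period 10: opening $5,183.78; payment $1,728.00; balance $3,455.78
Payment period 11: opening $3,455.78; payment $1,728.00; balance $1,727.78
Payment period 12: opening $1,727.78; payment $1,727.78; balance $0.00

$1,727.78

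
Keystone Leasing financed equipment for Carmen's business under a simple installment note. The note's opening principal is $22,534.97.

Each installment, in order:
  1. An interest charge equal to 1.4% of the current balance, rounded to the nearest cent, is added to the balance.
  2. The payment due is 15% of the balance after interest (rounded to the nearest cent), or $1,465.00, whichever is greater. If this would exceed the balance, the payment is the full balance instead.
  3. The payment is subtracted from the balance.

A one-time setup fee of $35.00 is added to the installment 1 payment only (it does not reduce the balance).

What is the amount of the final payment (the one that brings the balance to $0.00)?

# | Opening | Interest | Payment | Fee | End bal
1 | $22,534.97 | $315.49 | $3,427.57 | $35.00 | $19,422.89
2 | $19,422.89 | $271.92 | $2,954.22 | — | $16,740.59
3 | $16,740.59 | $234.37 | $2,546.24 | — | $14,428.72
4 | $14,428.72 | $202.00 | $2,194.61 | — | $12,436.11
5 | $12,436.11 | $174.11 | $1,891.53 | — | $10,718.69
6 | $10,718.69 | $150.06 | $1,630.31 | — | $9,238.44
7 | $9,238.44 | $129.34 | $1,465.00 | — | $7,902.78
8 | $7,902.78 | $110.64 | $1,465.00 | — | $6,548.42
9 | $6,548.42 | $91.68 | $1,465.00 | — | $5,175.10
10 | $5,175.10 | $72.45 | $1,465.00 | — | $3,782.55
11 | $3,782.55 | $52.96 | $1,465.00 | — | $2,370.51
12 | $2,370.51 | $33.19 | $1,465.00 | — | $938.70
13 | $938.70 | $13.14 | $951.84 | — | $0.00

$951.84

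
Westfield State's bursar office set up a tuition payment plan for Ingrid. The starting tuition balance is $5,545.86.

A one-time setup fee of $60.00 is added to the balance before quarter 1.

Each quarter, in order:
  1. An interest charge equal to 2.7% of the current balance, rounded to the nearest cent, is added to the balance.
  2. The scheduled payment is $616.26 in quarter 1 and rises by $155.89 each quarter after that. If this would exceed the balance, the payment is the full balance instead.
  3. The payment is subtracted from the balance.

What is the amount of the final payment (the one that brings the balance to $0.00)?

$202.32

Quarter 1: $5,605.86 +$151.36 interest = $5,757.22; pay $616.26 → $5,140.96
Quarter 2: $5,140.96 +$138.81 interest = $5,279.77; pay $772.15 → $4,507.62
Quarter 3: $4,507.62 +$121.71 interest = $4,629.33; pay $928.04 → $3,701.29
Quarter 4: $3,701.29 +$99.93 interest = $3,801.22; pay $1,083.93 → $2,717.29
Quarter 5: $2,717.29 +$73.37 interest = $2,790.66; pay $1,239.82 → $1,550.84
Quarter 6: $1,550.84 +$41.87 interest = $1,592.71; pay $1,395.71 → $197.00
Quarter 7: $197.00 +$5.32 interest = $202.32; pay $202.32 → $0.00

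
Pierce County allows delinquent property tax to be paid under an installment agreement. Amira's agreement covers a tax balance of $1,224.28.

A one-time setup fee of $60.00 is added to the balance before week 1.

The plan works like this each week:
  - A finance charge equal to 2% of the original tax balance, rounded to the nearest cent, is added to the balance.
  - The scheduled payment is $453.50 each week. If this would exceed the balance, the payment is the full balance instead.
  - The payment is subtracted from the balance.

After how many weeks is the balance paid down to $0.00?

3

# | Opening | Interest | Payment | End bal
1 | $1,284.28 | $24.49 | $453.50 | $855.27
2 | $855.27 | $24.49 | $453.50 | $426.26
3 | $426.26 | $24.49 | $450.75 | $0.00
Balance reaches $0.00 in week 3.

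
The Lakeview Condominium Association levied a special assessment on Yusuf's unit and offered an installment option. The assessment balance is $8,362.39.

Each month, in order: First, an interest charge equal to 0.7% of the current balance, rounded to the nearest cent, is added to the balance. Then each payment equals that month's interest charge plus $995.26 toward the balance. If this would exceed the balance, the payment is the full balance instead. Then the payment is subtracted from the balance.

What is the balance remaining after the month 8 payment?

Month 1: opening $8,362.39; interest $58.54 → $8,420.93; payment $1,053.80; balance $7,367.13
Month 2: opening $7,367.13; interest $51.57 → $7,418.70; payment $1,046.83; balance $6,371.87
Month 3: opening $6,371.87; interest $44.60 → $6,416.47; payment $1,039.86; balance $5,376.61
Month 4: opening $5,376.61; interest $37.64 → $5,414.25; payment $1,032.90; balance $4,381.35
Month 5: opening $4,381.35; interest $30.67 → $4,412.02; payment $1,025.93; balance $3,386.09
Month 6: opening $3,386.09; interest $23.70 → $3,409.79; payment $1,018.96; balance $2,390.83
Month 7: opening $2,390.83; interest $16.74 → $2,407.57; payment $1,012.00; balance $1,395.57
Month 8: opening $1,395.57; interest $9.77 → $1,405.34; payment $1,005.03; balance $400.31

$400.31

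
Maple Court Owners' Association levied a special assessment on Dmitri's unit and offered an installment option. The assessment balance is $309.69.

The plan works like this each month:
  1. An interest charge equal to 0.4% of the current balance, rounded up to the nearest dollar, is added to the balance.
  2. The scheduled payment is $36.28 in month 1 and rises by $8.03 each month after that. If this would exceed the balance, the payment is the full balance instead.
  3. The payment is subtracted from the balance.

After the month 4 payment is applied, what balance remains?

$122.39

Month 1: opening $309.69; interest $2.00 → $311.69; payment $36.28; balance $275.41
Month 2: opening $275.41; interest $2.00 → $277.41; payment $44.31; balance $233.10
Month 3: opening $233.10; interest $1.00 → $234.10; payment $52.34; balance $181.76
Month 4: opening $181.76; interest $1.00 → $182.76; payment $60.37; balance $122.39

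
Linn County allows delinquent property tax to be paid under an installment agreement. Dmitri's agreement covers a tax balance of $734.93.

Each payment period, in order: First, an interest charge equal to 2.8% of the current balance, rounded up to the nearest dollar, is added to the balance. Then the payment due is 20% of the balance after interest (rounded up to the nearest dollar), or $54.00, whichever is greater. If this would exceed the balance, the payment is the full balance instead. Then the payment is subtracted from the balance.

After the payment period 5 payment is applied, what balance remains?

Payment period 1: opening $734.93; interest $21.00 → $755.93; payment $152.00; balance $603.93
Payment period 2: opening $603.93; interest $17.00 → $620.93; payment $125.00; balance $495.93
Payment period 3: opening $495.93; interest $14.00 → $509.93; payment $102.00; balance $407.93
Payment period 4: opening $407.93; interest $12.00 → $419.93; payment $84.00; balance $335.93
Payment period 5: opening $335.93; interest $10.00 → $345.93; payment $70.00; balance $275.93

$275.93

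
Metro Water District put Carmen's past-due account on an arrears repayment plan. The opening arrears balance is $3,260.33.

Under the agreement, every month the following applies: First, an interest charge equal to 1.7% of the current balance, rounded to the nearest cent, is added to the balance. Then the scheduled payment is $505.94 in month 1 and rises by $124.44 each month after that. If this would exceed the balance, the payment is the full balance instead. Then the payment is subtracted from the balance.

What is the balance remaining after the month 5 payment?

Month 1: $3,260.33 +$55.43 interest = $3,315.76; pay $505.94 → $2,809.82
Month 2: $2,809.82 +$47.77 interest = $2,857.59; pay $630.38 → $2,227.21
Month 3: $2,227.21 +$37.86 interest = $2,265.07; pay $754.82 → $1,510.25
Month 4: $1,510.25 +$25.67 interest = $1,535.92; pay $879.26 → $656.66
Month 5: $656.66 +$11.16 interest = $667.82; pay $667.82 → $0.00

$0.00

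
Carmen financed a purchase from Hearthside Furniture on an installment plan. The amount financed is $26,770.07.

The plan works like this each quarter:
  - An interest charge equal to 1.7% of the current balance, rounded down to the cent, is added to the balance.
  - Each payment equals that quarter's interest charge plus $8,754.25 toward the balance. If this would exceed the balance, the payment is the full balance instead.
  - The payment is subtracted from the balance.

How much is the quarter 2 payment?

$9,060.51

Quarter 1: opening $26,770.07; interest $455.09 → $27,225.16; payment $9,209.34; balance $18,015.82
Quarter 2: opening $18,015.82; interest $306.26 → $18,322.08; payment $9,060.51; balance $9,261.57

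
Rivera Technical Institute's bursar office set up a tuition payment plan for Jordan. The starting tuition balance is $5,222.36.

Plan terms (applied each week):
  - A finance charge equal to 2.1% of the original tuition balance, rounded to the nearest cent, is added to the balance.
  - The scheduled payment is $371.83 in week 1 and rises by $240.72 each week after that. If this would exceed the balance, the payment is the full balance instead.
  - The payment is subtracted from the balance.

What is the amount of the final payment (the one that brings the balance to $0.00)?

Week 1: opening $5,222.36; interest $109.67 → $5,332.03; payment $371.83; balance $4,960.20
Week 2: opening $4,960.20; interest $109.67 → $5,069.87; payment $612.55; balance $4,457.32
Week 3: opening $4,457.32; interest $109.67 → $4,566.99; payment $853.27; balance $3,713.72
Week 4: opening $3,713.72; interest $109.67 → $3,823.39; payment $1,093.99; balance $2,729.40
Week 5: opening $2,729.40; interest $109.67 → $2,839.07; payment $1,334.71; balance $1,504.36
Week 6: opening $1,504.36; interest $109.67 → $1,614.03; payment $1,575.43; balance $38.60
Week 7: opening $38.60; interest $109.67 → $148.27; payment $148.27; balance $0.00

$148.27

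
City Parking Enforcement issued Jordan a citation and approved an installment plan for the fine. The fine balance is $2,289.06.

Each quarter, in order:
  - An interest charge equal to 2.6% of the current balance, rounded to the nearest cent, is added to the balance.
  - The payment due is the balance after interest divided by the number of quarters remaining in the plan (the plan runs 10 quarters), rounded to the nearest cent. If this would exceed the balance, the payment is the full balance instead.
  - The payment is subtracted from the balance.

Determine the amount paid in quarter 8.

Quarter 1: opening $2,289.06; interest $59.52 → $2,348.58; payment $234.86; balance $2,113.72
Quarter 2: opening $2,113.72; interest $54.96 → $2,168.68; payment $240.96; balance $1,927.72
Quarter 3: opening $1,927.72; interest $50.12 → $1,977.84; payment $247.23; balance $1,730.61
Quarter 4: opening $1,730.61; interest $45.00 → $1,775.61; payment $253.66; balance $1,521.95
Quarter 5: opening $1,521.95; interest $39.57 → $1,561.52; payment $260.25; balance $1,301.27
Quarter 6: opening $1,301.27; interest $33.83 → $1,335.10; payment $267.02; balance $1,068.08
Quarter 7: opening $1,068.08; interest $27.77 → $1,095.85; payment $273.96; balance $821.89
Quarter 8: opening $821.89; interest $21.37 → $843.26; payment $281.09; balance $562.17

$281.09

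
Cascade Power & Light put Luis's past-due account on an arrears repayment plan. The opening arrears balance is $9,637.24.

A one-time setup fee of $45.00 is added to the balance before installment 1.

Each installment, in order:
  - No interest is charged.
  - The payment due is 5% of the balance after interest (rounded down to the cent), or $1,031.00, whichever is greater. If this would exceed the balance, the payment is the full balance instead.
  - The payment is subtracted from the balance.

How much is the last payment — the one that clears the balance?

$403.24

Installment 1: opening $9,682.24; payment $1,031.00; balance $8,651.24
Installment 2: opening $8,651.24; payment $1,031.00; balance $7,620.24
Installment 3: opening $7,620.24; payment $1,031.00; balance $6,589.24
Installment 4: opening $6,589.24; payment $1,031.00; balance $5,558.24
Installment 5: opening $5,558.24; payment $1,031.00; balance $4,527.24
Installment 6: opening $4,527.24; payment $1,031.00; balance $3,496.24
Installment 7: opening $3,496.24; payment $1,031.00; balance $2,465.24
Installment 8: opening $2,465.24; payment $1,031.00; balance $1,434.24
Installment 9: opening $1,434.24; payment $1,031.00; balance $403.24
Installment 10: opening $403.24; payment $403.24; balance $0.00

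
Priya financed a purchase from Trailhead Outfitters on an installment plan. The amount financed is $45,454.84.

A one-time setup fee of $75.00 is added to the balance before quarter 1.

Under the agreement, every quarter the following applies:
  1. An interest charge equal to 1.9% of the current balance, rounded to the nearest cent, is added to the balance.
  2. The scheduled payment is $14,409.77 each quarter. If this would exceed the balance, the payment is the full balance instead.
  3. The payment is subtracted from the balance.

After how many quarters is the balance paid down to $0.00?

4

Quarter 1: opening $45,529.84; interest $865.07 → $46,394.91; payment $14,409.77; balance $31,985.14
Quarter 2: opening $31,985.14; interest $607.72 → $32,592.86; payment $14,409.77; balance $18,183.09
Quarter 3: opening $18,183.09; interest $345.48 → $18,528.57; payment $14,409.77; balance $4,118.80
Quarter 4: opening $4,118.80; interest $78.26 → $4,197.06; payment $4,197.06; balance $0.00
Balance reaches $0.00 in quarter 4.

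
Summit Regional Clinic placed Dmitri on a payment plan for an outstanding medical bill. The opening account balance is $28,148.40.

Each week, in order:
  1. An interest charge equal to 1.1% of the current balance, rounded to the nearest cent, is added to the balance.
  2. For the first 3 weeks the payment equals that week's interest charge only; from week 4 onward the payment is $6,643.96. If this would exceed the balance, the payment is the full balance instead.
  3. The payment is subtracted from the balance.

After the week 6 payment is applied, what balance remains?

$8,935.61

Week 1: $28,148.40 +$309.63 interest = $28,458.03; pay $309.63 → $28,148.40
Week 2: $28,148.40 +$309.63 interest = $28,458.03; pay $309.63 → $28,148.40
Week 3: $28,148.40 +$309.63 interest = $28,458.03; pay $309.63 → $28,148.40
Week 4: $28,148.40 +$309.63 interest = $28,458.03; pay $6,643.96 → $21,814.07
Week 5: $21,814.07 +$239.95 interest = $22,054.02; pay $6,643.96 → $15,410.06
Week 6: $15,410.06 +$169.51 interest = $15,579.57; pay $6,643.96 → $8,935.61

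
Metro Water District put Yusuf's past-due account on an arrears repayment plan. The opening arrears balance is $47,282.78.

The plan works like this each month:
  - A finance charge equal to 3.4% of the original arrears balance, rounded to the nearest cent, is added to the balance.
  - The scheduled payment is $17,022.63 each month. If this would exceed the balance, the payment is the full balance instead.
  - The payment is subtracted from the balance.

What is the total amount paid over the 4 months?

$53,713.22

Month 1: opening $47,282.78; interest $1,607.61 → $48,890.39; payment $17,022.63; balance $31,867.76
Month 2: opening $31,867.76; interest $1,607.61 → $33,475.37; payment $17,022.63; balance $16,452.74
Month 3: opening $16,452.74; interest $1,607.61 → $18,060.35; payment $17,022.63; balance $1,037.72
Month 4: opening $1,037.72; interest $1,607.61 → $2,645.33; payment $2,645.33; balance $0.00
Total paid: $53,713.22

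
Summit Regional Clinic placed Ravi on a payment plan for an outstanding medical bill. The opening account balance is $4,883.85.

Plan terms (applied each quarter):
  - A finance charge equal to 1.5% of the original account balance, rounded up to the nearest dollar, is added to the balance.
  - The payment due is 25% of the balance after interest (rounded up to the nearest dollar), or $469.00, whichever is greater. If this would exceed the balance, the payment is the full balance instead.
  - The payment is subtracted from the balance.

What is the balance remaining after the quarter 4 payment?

$1,695.85

Quarter 1: opening $4,883.85; interest $74.00 → $4,957.85; payment $1,240.00; balance $3,717.85
Quarter 2: opening $3,717.85; interest $74.00 → $3,791.85; payment $948.00; balance $2,843.85
Quarter 3: opening $2,843.85; interest $74.00 → $2,917.85; payment $730.00; balance $2,187.85
Quarter 4: opening $2,187.85; interest $74.00 → $2,261.85; payment $566.00; balance $1,695.85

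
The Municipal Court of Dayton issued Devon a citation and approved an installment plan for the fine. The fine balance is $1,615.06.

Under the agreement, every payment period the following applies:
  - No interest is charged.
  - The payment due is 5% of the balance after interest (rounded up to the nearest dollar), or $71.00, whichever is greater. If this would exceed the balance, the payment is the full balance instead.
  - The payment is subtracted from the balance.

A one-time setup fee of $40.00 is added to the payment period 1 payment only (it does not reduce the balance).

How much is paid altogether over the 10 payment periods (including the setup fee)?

$768.00

Payment period 1: opening $1,615.06; payment $81.00 (+ $40.00 fee); balance $1,534.06
Payment period 2: opening $1,534.06; payment $77.00; balance $1,457.06
Payment period 3: opening $1,457.06; payment $73.00; balance $1,384.06
Payment period 4: opening $1,384.06; payment $71.00; balance $1,313.06
Payment period 5: opening $1,313.06; payment $71.00; balance $1,242.06
Payment period 6: opening $1,242.06; payment $71.00; balance $1,171.06
Payment period 7: opening $1,171.06; payment $71.00; balance $1,100.06
Payment period 8: opening $1,100.06; payment $71.00; balance $1,029.06
Payment period 9: opening $1,029.06; payment $71.00; balance $958.06
Payment period 10: opening $958.06; payment $71.00; balance $887.06
Total paid: $768.00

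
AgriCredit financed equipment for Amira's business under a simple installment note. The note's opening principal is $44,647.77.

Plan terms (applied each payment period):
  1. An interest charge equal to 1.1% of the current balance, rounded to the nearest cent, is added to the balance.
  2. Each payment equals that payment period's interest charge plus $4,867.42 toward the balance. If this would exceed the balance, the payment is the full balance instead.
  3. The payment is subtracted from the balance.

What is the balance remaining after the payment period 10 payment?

$0.00

# | Opening | Interest | Payment | End bal
1 | $44,647.77 | $491.13 | $5,358.55 | $39,780.35
2 | $39,780.35 | $437.58 | $5,305.00 | $34,912.93
3 | $34,912.93 | $384.04 | $5,251.46 | $30,045.51
4 | $30,045.51 | $330.50 | $5,197.92 | $25,178.09
5 | $25,178.09 | $276.96 | $5,144.38 | $20,310.67
6 | $20,310.67 | $223.42 | $5,090.84 | $15,443.25
7 | $15,443.25 | $169.88 | $5,037.30 | $10,575.83
8 | $10,575.83 | $116.33 | $4,983.75 | $5,708.41
9 | $5,708.41 | $62.79 | $4,930.21 | $840.99
10 | $840.99 | $9.25 | $850.24 | $0.00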